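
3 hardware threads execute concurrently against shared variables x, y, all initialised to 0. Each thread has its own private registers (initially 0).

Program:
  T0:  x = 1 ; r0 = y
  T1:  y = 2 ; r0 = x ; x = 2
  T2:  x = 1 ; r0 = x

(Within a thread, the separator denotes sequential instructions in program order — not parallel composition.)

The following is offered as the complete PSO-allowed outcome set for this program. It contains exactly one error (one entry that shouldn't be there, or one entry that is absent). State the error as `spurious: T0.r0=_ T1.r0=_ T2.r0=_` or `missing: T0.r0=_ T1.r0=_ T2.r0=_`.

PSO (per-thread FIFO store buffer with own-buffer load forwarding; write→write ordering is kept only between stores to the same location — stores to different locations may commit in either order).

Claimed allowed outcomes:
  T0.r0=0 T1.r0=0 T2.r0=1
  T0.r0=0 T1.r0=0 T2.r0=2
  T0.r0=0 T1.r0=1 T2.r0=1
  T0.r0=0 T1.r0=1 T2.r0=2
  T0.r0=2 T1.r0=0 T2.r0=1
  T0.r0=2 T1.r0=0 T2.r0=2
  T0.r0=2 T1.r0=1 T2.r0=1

missing: T0.r0=2 T1.r0=1 T2.r0=2

outcome vector order: (T0.r0,T1.r0,T2.r0)
PSO (8): <0 0 1> <0 0 2> <0 1 1> <0 1 2> <2 0 1> <2 0 2> <2 1 1> <2 1 2>
PSO∖claimed = {<2 1 2>}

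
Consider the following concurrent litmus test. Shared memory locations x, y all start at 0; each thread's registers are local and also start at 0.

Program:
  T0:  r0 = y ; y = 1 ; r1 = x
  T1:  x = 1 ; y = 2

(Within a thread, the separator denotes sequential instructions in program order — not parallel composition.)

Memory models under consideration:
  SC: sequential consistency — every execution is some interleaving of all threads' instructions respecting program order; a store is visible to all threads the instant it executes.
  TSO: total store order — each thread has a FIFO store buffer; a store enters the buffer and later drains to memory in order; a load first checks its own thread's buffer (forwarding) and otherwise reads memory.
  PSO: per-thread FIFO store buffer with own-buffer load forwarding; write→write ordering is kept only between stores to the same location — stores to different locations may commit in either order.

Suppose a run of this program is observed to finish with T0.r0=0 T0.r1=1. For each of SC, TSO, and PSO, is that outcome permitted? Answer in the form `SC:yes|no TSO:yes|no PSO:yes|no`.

SC:yes TSO:yes PSO:yes

outcome vector order: (T0.r0,T0.r1)
SC (3): <0 0>, <0 1>, <2 1>
TSO (3): <0 0>, <0 1>, <2 1>
PSO (4): <0 0>, <0 1>, <2 0>, <2 1>
target <0 1> ∈ {SC,TSO,PSO}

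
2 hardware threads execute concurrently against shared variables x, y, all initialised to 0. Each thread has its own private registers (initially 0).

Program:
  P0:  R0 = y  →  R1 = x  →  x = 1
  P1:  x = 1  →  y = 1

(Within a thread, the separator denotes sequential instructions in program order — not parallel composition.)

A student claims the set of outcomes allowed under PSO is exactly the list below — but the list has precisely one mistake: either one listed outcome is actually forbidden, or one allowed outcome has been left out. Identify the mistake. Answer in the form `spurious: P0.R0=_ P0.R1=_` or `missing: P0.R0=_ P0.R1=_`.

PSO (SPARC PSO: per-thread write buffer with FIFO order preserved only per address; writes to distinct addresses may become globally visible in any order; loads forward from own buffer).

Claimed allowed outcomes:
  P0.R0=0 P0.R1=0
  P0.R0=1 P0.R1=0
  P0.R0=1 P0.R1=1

missing: P0.R0=0 P0.R1=1

outcome vector order: (P0.R0,P0.R1)
under PSO → 00 01 10 11
PSO∖claimed = {01}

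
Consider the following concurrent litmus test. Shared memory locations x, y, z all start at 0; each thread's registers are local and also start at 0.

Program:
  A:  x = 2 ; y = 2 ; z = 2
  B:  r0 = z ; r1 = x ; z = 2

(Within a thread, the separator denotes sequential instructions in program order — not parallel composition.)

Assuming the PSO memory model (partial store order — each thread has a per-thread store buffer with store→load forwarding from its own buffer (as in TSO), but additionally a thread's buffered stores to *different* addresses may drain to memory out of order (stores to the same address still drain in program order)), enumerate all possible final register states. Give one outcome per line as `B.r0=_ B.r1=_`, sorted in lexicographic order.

outcome vector order: (B.r0,B.r1)
|PSO outcomes| = 4

B.r0=0 B.r1=0
B.r0=0 B.r1=2
B.r0=2 B.r1=0
B.r0=2 B.r1=2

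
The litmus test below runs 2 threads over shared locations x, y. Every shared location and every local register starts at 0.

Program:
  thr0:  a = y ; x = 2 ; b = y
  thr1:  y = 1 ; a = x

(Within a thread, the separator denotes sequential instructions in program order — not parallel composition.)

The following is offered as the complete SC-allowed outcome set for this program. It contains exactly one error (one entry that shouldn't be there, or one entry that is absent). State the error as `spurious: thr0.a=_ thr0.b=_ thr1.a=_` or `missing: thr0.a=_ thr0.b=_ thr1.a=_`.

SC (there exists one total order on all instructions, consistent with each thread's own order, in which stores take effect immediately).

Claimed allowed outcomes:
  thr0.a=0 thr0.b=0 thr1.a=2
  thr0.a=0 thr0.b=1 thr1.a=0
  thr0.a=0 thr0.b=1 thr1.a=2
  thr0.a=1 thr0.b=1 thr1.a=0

outcome vector order: (thr0.a,thr0.b,thr1.a)
[SC] allowed = {002; 010; 012; 110; 112}
SC∖claimed = {112}

missing: thr0.a=1 thr0.b=1 thr1.a=2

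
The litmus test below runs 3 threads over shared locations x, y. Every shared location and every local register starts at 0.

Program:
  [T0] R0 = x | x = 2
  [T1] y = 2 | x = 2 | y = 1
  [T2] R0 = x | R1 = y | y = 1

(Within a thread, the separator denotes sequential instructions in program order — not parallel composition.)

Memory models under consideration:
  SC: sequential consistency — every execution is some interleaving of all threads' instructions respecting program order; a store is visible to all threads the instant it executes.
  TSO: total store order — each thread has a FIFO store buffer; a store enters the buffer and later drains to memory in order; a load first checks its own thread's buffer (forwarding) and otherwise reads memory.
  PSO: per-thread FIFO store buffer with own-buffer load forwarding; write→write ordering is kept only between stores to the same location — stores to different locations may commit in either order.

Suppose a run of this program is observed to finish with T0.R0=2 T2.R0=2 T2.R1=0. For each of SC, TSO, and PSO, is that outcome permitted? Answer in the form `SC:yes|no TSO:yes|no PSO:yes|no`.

SC:no TSO:no PSO:yes

outcome vector order: (T0.R0,T2.R0,T2.R1)
[SC] allowed = {(0,0,0), (0,0,1), (0,0,2), (0,2,0), (0,2,1), (0,2,2), (2,0,0), (2,0,1), (2,0,2), (2,2,1), (2,2,2)}
[TSO] allowed = {(0,0,0), (0,0,1), (0,0,2), (0,2,0), (0,2,1), (0,2,2), (2,0,0), (2,0,1), (2,0,2), (2,2,1), (2,2,2)}
[PSO] allowed = {(0,0,0), (0,0,1), (0,0,2), (0,2,0), (0,2,1), (0,2,2), (2,0,0), (2,0,1), (2,0,2), (2,2,0), (2,2,1), (2,2,2)}
target (2,2,0) ∈ {PSO}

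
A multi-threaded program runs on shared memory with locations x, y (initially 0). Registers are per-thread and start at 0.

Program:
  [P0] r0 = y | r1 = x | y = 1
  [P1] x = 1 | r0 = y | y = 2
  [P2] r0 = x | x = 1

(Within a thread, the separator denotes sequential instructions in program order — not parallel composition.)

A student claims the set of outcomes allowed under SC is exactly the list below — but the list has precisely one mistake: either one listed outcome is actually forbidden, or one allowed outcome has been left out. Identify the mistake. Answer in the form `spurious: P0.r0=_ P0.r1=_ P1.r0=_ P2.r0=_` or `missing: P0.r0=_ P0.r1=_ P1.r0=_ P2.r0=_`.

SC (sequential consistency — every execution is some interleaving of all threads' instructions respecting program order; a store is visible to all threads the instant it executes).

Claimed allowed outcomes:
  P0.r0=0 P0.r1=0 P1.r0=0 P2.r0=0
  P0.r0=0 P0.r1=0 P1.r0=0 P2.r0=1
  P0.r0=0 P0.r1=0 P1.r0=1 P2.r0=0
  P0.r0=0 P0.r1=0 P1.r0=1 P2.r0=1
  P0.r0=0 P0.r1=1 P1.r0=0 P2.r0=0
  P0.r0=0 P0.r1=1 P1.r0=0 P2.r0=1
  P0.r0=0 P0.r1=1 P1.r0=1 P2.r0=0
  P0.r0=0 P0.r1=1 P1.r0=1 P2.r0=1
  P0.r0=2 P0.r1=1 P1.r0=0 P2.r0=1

missing: P0.r0=2 P0.r1=1 P1.r0=0 P2.r0=0

outcome vector order: (P0.r0,P0.r1,P1.r0,P2.r0)
[SC] allowed = {(0,0,0,0) (0,0,0,1) (0,0,1,0) (0,0,1,1) (0,1,0,0) (0,1,0,1) (0,1,1,0) (0,1,1,1) (2,1,0,0) (2,1,0,1)}
SC∖claimed = {(2,1,0,0)}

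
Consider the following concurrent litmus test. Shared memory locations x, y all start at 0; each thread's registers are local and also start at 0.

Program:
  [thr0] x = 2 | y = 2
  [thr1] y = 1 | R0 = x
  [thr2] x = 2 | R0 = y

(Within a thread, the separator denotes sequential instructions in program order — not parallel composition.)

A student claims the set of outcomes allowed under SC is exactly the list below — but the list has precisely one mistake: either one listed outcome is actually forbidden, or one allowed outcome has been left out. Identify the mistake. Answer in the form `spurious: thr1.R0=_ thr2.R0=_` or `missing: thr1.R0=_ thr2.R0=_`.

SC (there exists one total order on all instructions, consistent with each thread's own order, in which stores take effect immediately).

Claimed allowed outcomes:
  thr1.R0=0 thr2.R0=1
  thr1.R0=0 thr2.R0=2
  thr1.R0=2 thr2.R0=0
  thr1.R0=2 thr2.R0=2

outcome vector order: (thr1.R0,thr2.R0)
[SC] allowed = {<0 1>, <0 2>, <2 0>, <2 1>, <2 2>}
SC∖claimed = {<2 1>}

missing: thr1.R0=2 thr2.R0=1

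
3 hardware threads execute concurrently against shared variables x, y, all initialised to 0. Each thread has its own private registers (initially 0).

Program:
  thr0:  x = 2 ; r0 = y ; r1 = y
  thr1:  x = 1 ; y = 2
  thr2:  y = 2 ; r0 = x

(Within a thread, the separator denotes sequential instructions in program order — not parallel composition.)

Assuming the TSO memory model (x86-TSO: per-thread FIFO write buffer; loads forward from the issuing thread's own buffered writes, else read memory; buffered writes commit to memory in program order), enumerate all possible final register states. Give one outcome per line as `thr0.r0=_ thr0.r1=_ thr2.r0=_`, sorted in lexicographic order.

outcome vector order: (thr0.r0,thr0.r1,thr2.r0)
|TSO outcomes| = 9

thr0.r0=0 thr0.r1=0 thr2.r0=0
thr0.r0=0 thr0.r1=0 thr2.r0=1
thr0.r0=0 thr0.r1=0 thr2.r0=2
thr0.r0=0 thr0.r1=2 thr2.r0=0
thr0.r0=0 thr0.r1=2 thr2.r0=1
thr0.r0=0 thr0.r1=2 thr2.r0=2
thr0.r0=2 thr0.r1=2 thr2.r0=0
thr0.r0=2 thr0.r1=2 thr2.r0=1
thr0.r0=2 thr0.r1=2 thr2.r0=2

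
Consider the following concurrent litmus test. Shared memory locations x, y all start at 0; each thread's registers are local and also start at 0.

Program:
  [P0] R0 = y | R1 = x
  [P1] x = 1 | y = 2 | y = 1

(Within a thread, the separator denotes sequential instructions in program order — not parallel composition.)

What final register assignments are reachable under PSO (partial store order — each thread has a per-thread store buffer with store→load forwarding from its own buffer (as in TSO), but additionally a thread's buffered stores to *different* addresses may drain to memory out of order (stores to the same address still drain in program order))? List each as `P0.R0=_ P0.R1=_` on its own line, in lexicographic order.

outcome vector order: (P0.R0,P0.R1)
|PSO outcomes| = 6

P0.R0=0 P0.R1=0
P0.R0=0 P0.R1=1
P0.R0=1 P0.R1=0
P0.R0=1 P0.R1=1
P0.R0=2 P0.R1=0
P0.R0=2 P0.R1=1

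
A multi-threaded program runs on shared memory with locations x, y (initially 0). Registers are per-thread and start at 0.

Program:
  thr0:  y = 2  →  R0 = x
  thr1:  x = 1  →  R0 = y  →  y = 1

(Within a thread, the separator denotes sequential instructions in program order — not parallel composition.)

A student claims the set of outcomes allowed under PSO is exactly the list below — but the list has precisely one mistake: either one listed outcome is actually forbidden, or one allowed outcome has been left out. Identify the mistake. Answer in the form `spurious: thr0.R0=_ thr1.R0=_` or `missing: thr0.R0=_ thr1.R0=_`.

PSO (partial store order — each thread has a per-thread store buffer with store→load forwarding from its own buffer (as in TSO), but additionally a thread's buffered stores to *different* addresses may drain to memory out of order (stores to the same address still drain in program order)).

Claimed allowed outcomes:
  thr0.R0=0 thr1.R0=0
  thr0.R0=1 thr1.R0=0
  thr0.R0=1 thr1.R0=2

missing: thr0.R0=0 thr1.R0=2

outcome vector order: (thr0.R0,thr1.R0)
PSO (4): 00 02 10 12
PSO∖claimed = {02}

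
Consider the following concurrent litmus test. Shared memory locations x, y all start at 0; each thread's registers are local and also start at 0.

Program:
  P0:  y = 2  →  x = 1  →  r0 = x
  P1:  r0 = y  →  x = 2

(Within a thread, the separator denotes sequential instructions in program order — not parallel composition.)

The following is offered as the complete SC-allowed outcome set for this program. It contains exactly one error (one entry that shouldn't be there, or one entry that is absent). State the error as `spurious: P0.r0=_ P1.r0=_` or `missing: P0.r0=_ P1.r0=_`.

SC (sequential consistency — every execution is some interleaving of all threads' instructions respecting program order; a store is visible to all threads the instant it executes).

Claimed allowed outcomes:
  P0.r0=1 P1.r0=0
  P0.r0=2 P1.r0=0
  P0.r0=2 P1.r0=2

outcome vector order: (P0.r0,P1.r0)
SC (4): 10 12 20 22
SC∖claimed = {12}

missing: P0.r0=1 P1.r0=2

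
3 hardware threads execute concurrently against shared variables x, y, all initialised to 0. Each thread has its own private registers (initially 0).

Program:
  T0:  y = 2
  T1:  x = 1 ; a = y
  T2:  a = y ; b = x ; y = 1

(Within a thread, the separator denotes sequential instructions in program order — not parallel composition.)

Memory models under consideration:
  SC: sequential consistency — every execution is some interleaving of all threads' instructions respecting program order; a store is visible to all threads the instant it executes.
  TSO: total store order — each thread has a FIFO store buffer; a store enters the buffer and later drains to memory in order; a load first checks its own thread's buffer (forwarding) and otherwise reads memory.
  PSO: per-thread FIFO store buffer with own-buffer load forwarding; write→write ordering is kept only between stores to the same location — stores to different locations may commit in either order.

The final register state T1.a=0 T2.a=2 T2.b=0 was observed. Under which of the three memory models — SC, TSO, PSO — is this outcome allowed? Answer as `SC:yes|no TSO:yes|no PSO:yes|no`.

outcome vector order: (T1.a,T2.a,T2.b)
SC (11): <0 0 0>, <0 0 1>, <0 2 1>, <1 0 0>, <1 0 1>, <1 2 0>, <1 2 1>, <2 0 0>, <2 0 1>, <2 2 0>, <2 2 1>
TSO (12): <0 0 0>, <0 0 1>, <0 2 0>, <0 2 1>, <1 0 0>, <1 0 1>, <1 2 0>, <1 2 1>, <2 0 0>, <2 0 1>, <2 2 0>, <2 2 1>
PSO (12): <0 0 0>, <0 0 1>, <0 2 0>, <0 2 1>, <1 0 0>, <1 0 1>, <1 2 0>, <1 2 1>, <2 0 0>, <2 0 1>, <2 2 0>, <2 2 1>
target <0 2 0> ∈ {TSO,PSO}

SC:no TSO:yes PSO:yes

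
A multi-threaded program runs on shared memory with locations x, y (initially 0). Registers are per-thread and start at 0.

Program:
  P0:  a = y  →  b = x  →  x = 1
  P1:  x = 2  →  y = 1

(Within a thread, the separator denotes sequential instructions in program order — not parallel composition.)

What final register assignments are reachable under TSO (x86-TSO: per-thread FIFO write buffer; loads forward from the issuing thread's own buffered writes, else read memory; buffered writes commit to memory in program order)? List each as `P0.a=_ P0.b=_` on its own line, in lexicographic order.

outcome vector order: (P0.a,P0.b)
|TSO outcomes| = 3

P0.a=0 P0.b=0
P0.a=0 P0.b=2
P0.a=1 P0.b=2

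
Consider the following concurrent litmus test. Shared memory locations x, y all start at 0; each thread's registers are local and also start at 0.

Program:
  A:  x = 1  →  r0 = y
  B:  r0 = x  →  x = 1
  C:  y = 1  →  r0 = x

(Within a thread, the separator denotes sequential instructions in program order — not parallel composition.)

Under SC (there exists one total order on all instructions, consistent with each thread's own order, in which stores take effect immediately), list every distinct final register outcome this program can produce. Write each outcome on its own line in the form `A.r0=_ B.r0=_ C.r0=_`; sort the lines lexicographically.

A.r0=0 B.r0=0 C.r0=1
A.r0=0 B.r0=1 C.r0=1
A.r0=1 B.r0=0 C.r0=0
A.r0=1 B.r0=0 C.r0=1
A.r0=1 B.r0=1 C.r0=0
A.r0=1 B.r0=1 C.r0=1

outcome vector order: (A.r0,B.r0,C.r0)
|SC outcomes| = 6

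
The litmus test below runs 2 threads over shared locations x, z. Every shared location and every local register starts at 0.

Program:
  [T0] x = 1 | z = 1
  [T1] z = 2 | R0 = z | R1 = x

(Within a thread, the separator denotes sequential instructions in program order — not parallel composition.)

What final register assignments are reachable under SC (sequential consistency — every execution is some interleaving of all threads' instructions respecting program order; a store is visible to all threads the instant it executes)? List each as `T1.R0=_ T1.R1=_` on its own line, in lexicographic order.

T1.R0=1 T1.R1=1
T1.R0=2 T1.R1=0
T1.R0=2 T1.R1=1

outcome vector order: (T1.R0,T1.R1)
|SC outcomes| = 3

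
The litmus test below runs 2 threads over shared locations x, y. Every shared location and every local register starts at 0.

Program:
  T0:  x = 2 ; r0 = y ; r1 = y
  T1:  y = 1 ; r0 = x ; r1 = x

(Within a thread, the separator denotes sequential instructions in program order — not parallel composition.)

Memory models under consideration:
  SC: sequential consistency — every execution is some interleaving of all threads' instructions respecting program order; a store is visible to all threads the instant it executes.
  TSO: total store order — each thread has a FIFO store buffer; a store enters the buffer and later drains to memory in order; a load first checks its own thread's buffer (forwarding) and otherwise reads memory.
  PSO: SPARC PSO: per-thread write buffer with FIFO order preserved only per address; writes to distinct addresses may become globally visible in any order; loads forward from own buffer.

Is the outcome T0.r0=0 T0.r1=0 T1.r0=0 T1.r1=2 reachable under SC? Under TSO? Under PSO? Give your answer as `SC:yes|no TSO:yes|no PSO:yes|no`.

SC:no TSO:yes PSO:yes

outcome vector order: (T0.r0,T0.r1,T1.r0,T1.r1)
SC: 5 outcomes — {0022; 0122; 1100; 1102; 1122}
TSO: 9 outcomes — {0000; 0002; 0022; 0100; 0102; 0122; 1100; 1102; 1122}
PSO: 9 outcomes — {0000; 0002; 0022; 0100; 0102; 0122; 1100; 1102; 1122}
target 0002 ∈ {TSO,PSO}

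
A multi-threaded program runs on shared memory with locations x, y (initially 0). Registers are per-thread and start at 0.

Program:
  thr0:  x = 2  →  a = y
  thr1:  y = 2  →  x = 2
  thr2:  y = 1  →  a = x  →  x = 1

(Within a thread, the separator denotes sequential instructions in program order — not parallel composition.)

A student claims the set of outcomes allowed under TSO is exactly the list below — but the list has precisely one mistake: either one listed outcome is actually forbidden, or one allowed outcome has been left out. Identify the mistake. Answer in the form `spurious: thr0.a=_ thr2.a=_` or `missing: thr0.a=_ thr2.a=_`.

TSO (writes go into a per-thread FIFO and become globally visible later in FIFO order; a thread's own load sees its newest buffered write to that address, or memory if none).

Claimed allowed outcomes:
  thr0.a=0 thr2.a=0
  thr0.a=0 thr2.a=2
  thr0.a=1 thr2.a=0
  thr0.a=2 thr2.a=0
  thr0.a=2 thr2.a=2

missing: thr0.a=1 thr2.a=2

outcome vector order: (thr0.a,thr2.a)
[TSO] allowed = {00 02 10 12 20 22}
TSO∖claimed = {12}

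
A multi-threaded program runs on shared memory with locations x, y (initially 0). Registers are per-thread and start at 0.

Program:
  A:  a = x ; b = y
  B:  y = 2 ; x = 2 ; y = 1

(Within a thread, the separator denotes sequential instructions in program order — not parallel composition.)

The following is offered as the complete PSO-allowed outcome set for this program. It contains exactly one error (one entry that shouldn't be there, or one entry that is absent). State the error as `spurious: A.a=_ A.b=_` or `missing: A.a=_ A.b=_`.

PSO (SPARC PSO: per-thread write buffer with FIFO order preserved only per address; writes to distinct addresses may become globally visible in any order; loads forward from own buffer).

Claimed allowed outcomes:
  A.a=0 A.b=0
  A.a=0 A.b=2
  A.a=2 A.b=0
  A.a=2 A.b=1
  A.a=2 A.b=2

outcome vector order: (A.a,A.b)
PSO (6): 00; 01; 02; 20; 21; 22
PSO∖claimed = {01}

missing: A.a=0 A.b=1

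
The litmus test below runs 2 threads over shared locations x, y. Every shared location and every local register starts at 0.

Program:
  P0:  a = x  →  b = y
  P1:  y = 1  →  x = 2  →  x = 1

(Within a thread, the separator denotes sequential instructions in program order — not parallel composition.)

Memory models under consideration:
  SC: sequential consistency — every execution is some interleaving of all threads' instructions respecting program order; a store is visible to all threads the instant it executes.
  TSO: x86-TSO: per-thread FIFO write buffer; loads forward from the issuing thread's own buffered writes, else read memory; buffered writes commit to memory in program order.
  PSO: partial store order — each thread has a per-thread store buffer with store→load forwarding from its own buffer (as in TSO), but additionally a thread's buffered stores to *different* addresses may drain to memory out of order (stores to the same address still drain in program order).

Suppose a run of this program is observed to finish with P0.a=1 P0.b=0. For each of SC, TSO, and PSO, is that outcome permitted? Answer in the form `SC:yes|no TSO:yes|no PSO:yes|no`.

SC:no TSO:no PSO:yes

outcome vector order: (P0.a,P0.b)
SC (4): 0/0 0/1 1/1 2/1
TSO (4): 0/0 0/1 1/1 2/1
PSO (6): 0/0 0/1 1/0 1/1 2/0 2/1
target 1/0 ∈ {PSO}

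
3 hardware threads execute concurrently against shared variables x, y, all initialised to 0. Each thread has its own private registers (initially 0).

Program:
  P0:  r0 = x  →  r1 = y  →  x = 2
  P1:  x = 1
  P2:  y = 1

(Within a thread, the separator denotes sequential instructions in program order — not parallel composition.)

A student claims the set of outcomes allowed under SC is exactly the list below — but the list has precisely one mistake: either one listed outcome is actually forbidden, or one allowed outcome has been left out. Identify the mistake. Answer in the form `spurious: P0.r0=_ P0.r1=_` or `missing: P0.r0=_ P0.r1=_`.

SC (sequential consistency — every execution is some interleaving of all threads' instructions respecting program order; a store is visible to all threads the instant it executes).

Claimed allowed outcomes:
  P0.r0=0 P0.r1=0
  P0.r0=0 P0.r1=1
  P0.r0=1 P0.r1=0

outcome vector order: (P0.r0,P0.r1)
[SC] allowed = {<0 0> <0 1> <1 0> <1 1>}
SC∖claimed = {<1 1>}

missing: P0.r0=1 P0.r1=1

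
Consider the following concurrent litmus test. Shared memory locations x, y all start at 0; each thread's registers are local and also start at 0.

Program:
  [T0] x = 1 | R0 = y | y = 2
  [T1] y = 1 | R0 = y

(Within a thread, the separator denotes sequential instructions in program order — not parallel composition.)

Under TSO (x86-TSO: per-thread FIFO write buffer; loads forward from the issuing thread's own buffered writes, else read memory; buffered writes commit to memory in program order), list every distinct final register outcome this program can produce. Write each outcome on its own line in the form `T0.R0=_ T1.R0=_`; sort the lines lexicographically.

outcome vector order: (T0.R0,T1.R0)
|TSO outcomes| = 4

T0.R0=0 T1.R0=1
T0.R0=0 T1.R0=2
T0.R0=1 T1.R0=1
T0.R0=1 T1.R0=2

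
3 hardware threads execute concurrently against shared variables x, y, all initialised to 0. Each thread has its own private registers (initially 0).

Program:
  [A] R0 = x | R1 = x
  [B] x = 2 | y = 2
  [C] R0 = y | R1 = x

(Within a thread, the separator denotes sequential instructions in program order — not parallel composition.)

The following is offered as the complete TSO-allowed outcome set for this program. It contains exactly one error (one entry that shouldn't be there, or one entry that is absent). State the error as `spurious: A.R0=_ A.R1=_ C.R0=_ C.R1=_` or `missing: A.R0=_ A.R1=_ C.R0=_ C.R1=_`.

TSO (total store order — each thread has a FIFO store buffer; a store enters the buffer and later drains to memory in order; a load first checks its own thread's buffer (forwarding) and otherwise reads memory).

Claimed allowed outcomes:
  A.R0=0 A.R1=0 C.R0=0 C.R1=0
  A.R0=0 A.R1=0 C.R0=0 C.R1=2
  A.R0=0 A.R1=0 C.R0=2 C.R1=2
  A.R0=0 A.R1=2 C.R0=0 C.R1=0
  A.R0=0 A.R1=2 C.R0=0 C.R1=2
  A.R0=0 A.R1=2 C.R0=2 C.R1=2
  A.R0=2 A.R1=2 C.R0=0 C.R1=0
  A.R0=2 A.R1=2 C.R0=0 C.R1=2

outcome vector order: (A.R0,A.R1,C.R0,C.R1)
[TSO] allowed = {0/0/0/0, 0/0/0/2, 0/0/2/2, 0/2/0/0, 0/2/0/2, 0/2/2/2, 2/2/0/0, 2/2/0/2, 2/2/2/2}
TSO∖claimed = {2/2/2/2}

missing: A.R0=2 A.R1=2 C.R0=2 C.R1=2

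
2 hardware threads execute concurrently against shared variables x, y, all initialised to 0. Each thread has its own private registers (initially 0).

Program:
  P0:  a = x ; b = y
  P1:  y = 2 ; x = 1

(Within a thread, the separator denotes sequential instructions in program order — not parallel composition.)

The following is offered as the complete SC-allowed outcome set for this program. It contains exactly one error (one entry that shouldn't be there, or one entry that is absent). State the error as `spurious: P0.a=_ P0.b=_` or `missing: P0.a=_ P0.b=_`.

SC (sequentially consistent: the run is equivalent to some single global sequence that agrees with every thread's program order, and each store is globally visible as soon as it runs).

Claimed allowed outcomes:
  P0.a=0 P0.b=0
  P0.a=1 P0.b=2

missing: P0.a=0 P0.b=2

outcome vector order: (P0.a,P0.b)
SC (3): <0 0>; <0 2>; <1 2>
SC∖claimed = {<0 2>}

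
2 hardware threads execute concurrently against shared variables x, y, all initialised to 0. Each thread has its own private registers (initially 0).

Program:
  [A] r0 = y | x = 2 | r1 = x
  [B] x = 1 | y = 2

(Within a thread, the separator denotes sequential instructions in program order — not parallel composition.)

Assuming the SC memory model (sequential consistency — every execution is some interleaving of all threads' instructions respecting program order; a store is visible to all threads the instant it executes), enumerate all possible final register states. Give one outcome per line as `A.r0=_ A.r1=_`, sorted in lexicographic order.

outcome vector order: (A.r0,A.r1)
|SC outcomes| = 3

A.r0=0 A.r1=1
A.r0=0 A.r1=2
A.r0=2 A.r1=2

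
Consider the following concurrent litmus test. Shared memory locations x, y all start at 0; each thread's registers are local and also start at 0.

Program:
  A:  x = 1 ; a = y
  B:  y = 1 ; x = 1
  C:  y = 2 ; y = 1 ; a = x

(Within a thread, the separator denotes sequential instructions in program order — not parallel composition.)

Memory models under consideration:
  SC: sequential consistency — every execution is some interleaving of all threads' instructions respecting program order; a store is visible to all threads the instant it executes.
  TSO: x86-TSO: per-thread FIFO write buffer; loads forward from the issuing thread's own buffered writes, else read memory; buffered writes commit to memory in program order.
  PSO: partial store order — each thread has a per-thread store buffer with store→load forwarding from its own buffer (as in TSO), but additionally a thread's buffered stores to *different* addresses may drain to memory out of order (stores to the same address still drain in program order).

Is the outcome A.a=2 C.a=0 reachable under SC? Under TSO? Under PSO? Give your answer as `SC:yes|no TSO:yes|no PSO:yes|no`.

outcome vector order: (A.a,C.a)
SC: 4 outcomes — {0/1 1/0 1/1 2/1}
TSO: 6 outcomes — {0/0 0/1 1/0 1/1 2/0 2/1}
PSO: 6 outcomes — {0/0 0/1 1/0 1/1 2/0 2/1}
target 2/0 ∈ {TSO,PSO}

SC:no TSO:yes PSO:yes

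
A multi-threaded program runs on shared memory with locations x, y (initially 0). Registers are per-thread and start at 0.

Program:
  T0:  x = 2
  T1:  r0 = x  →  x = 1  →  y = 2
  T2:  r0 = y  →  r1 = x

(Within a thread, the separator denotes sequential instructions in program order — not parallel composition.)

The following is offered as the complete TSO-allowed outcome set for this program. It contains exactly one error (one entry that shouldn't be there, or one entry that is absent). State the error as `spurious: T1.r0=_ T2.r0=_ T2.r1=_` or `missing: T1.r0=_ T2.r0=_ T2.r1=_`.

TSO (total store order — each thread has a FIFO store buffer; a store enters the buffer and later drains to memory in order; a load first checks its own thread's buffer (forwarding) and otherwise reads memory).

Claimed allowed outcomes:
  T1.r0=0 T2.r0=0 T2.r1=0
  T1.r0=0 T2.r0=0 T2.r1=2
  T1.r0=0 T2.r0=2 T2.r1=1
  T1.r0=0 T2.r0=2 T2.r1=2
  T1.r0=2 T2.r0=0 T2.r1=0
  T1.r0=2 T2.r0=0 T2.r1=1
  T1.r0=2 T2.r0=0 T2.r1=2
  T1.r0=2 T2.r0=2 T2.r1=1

missing: T1.r0=0 T2.r0=0 T2.r1=1

outcome vector order: (T1.r0,T2.r0,T2.r1)
TSO: 9 outcomes — {(0,0,0), (0,0,1), (0,0,2), (0,2,1), (0,2,2), (2,0,0), (2,0,1), (2,0,2), (2,2,1)}
TSO∖claimed = {(0,0,1)}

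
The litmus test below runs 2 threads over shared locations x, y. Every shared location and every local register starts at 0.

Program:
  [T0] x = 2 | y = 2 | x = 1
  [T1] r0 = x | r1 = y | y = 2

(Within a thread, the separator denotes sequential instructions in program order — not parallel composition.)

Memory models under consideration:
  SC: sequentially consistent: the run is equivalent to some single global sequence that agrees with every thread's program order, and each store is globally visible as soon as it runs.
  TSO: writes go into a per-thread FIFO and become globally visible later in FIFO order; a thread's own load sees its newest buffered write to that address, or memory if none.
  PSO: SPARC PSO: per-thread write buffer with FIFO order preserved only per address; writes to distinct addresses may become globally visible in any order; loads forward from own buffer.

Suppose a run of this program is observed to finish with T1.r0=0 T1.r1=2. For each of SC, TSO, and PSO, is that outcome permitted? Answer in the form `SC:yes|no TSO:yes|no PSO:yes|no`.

outcome vector order: (T1.r0,T1.r1)
SC (5): <0 0>; <0 2>; <1 2>; <2 0>; <2 2>
TSO (5): <0 0>; <0 2>; <1 2>; <2 0>; <2 2>
PSO (6): <0 0>; <0 2>; <1 0>; <1 2>; <2 0>; <2 2>
target <0 2> ∈ {SC,TSO,PSO}

SC:yes TSO:yes PSO:yes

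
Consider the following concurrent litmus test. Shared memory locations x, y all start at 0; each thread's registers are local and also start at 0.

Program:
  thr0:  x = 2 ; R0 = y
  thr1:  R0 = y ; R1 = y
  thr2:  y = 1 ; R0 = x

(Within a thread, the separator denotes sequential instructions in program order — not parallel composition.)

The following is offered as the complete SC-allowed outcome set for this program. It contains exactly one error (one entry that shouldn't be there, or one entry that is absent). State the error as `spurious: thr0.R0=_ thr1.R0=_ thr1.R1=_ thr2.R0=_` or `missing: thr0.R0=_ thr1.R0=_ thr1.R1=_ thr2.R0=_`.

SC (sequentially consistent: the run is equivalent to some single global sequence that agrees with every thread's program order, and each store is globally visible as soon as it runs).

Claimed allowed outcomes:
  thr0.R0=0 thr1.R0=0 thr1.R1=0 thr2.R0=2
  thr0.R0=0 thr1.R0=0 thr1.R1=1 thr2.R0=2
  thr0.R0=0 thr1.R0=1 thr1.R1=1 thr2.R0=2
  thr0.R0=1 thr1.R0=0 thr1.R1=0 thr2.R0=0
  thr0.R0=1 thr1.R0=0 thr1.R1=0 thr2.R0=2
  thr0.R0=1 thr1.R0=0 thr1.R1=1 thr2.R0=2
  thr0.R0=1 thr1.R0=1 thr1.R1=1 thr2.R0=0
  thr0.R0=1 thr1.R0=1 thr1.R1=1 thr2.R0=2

missing: thr0.R0=1 thr1.R0=0 thr1.R1=1 thr2.R0=0

outcome vector order: (thr0.R0,thr1.R0,thr1.R1,thr2.R0)
SC: 9 outcomes — {<0 0 0 2>; <0 0 1 2>; <0 1 1 2>; <1 0 0 0>; <1 0 0 2>; <1 0 1 0>; <1 0 1 2>; <1 1 1 0>; <1 1 1 2>}
SC∖claimed = {<1 0 1 0>}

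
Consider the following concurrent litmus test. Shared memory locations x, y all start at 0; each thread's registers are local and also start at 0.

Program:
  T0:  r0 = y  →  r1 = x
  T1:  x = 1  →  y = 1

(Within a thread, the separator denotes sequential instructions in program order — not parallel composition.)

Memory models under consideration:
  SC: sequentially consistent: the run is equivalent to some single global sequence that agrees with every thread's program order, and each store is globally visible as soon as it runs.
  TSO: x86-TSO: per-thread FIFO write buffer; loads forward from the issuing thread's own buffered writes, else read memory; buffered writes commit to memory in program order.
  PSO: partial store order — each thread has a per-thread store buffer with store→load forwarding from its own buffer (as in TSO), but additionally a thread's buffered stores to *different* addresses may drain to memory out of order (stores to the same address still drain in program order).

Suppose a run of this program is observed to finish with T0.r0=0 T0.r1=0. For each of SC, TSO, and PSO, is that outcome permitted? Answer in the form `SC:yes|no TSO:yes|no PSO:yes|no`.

outcome vector order: (T0.r0,T0.r1)
SC: 3 outcomes — {<0 0>; <0 1>; <1 1>}
TSO: 3 outcomes — {<0 0>; <0 1>; <1 1>}
PSO: 4 outcomes — {<0 0>; <0 1>; <1 0>; <1 1>}
target <0 0> ∈ {SC,TSO,PSO}

SC:yes TSO:yes PSO:yes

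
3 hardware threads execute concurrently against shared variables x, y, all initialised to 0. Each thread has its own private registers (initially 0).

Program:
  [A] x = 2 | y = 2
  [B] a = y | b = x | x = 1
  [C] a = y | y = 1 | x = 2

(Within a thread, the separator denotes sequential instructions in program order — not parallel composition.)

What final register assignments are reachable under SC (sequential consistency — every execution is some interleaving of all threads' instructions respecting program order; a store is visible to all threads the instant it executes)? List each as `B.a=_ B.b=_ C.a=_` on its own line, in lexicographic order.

B.a=0 B.b=0 C.a=0
B.a=0 B.b=0 C.a=2
B.a=0 B.b=2 C.a=0
B.a=0 B.b=2 C.a=2
B.a=1 B.b=0 C.a=0
B.a=1 B.b=2 C.a=0
B.a=1 B.b=2 C.a=2
B.a=2 B.b=2 C.a=0
B.a=2 B.b=2 C.a=2

outcome vector order: (B.a,B.b,C.a)
|SC outcomes| = 9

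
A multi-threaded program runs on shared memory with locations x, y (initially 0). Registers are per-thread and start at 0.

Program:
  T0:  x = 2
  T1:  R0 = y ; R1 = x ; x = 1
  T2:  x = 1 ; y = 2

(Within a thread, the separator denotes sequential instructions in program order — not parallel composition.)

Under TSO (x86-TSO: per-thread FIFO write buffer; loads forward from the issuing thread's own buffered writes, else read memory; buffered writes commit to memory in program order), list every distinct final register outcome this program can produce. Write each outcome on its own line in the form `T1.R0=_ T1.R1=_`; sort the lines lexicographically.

outcome vector order: (T1.R0,T1.R1)
|TSO outcomes| = 5

T1.R0=0 T1.R1=0
T1.R0=0 T1.R1=1
T1.R0=0 T1.R1=2
T1.R0=2 T1.R1=1
T1.R0=2 T1.R1=2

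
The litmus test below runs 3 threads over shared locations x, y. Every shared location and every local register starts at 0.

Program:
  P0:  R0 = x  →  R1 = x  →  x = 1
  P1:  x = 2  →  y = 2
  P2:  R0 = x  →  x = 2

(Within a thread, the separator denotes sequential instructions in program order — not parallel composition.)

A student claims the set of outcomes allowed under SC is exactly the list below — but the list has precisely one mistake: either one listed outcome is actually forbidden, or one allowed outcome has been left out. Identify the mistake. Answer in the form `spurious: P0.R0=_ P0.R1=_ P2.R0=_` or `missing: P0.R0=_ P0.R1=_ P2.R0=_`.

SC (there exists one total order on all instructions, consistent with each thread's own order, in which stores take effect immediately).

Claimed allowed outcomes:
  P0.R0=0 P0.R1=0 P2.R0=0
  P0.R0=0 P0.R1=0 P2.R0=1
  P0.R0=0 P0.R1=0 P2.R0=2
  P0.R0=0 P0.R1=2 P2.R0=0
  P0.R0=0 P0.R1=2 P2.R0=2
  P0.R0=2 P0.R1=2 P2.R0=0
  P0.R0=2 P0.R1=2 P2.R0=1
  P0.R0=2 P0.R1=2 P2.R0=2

missing: P0.R0=0 P0.R1=2 P2.R0=1

outcome vector order: (P0.R0,P0.R1,P2.R0)
SC (9): 000 001 002 020 021 022 220 221 222
SC∖claimed = {021}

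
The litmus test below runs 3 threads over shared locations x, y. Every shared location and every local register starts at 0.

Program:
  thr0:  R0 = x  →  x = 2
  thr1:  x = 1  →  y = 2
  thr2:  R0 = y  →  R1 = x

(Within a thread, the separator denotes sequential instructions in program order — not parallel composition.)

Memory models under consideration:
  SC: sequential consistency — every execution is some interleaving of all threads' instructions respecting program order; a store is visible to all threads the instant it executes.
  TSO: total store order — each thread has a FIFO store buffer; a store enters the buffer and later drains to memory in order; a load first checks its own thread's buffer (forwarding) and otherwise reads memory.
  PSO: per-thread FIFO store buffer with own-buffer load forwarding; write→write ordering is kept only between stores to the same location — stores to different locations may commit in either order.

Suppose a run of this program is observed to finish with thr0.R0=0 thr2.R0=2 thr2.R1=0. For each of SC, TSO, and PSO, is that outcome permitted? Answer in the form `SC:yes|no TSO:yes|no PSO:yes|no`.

SC:no TSO:no PSO:yes

outcome vector order: (thr0.R0,thr2.R0,thr2.R1)
SC (10): 0/0/0, 0/0/1, 0/0/2, 0/2/1, 0/2/2, 1/0/0, 1/0/1, 1/0/2, 1/2/1, 1/2/2
TSO (10): 0/0/0, 0/0/1, 0/0/2, 0/2/1, 0/2/2, 1/0/0, 1/0/1, 1/0/2, 1/2/1, 1/2/2
PSO (12): 0/0/0, 0/0/1, 0/0/2, 0/2/0, 0/2/1, 0/2/2, 1/0/0, 1/0/1, 1/0/2, 1/2/0, 1/2/1, 1/2/2
target 0/2/0 ∈ {PSO}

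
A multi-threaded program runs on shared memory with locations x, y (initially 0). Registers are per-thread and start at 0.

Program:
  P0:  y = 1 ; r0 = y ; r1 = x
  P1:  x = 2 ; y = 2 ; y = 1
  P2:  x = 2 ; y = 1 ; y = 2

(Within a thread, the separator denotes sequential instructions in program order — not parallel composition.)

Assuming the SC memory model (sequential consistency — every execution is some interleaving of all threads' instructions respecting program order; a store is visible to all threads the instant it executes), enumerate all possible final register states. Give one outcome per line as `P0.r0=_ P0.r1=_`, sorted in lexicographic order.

P0.r0=1 P0.r1=0
P0.r0=1 P0.r1=2
P0.r0=2 P0.r1=2

outcome vector order: (P0.r0,P0.r1)
|SC outcomes| = 3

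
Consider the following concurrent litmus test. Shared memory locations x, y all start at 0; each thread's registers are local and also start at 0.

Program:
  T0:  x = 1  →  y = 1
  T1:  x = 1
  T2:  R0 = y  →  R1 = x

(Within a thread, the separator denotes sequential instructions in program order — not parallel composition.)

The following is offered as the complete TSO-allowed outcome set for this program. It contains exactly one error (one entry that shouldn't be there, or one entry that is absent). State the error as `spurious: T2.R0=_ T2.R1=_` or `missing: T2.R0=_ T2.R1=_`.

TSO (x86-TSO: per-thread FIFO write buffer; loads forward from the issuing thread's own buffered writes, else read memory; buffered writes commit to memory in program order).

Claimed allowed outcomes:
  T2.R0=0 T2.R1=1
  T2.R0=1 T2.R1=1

missing: T2.R0=0 T2.R1=0

outcome vector order: (T2.R0,T2.R1)
[TSO] allowed = {0/0; 0/1; 1/1}
TSO∖claimed = {0/0}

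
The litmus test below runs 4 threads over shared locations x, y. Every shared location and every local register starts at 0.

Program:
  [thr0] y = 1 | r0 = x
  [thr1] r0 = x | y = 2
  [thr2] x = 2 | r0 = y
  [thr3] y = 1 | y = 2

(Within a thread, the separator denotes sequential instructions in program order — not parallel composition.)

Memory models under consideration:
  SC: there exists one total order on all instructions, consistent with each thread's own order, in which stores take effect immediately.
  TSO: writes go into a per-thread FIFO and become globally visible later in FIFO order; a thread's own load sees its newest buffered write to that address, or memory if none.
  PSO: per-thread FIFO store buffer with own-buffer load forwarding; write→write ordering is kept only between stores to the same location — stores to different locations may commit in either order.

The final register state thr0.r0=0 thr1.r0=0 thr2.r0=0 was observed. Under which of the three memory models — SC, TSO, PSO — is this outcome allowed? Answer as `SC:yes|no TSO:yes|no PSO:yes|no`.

SC:no TSO:yes PSO:yes

outcome vector order: (thr0.r0,thr1.r0,thr2.r0)
under SC → 0/0/1; 0/0/2; 0/2/1; 0/2/2; 2/0/0; 2/0/1; 2/0/2; 2/2/0; 2/2/1; 2/2/2
under TSO → 0/0/0; 0/0/1; 0/0/2; 0/2/0; 0/2/1; 0/2/2; 2/0/0; 2/0/1; 2/0/2; 2/2/0; 2/2/1; 2/2/2
under PSO → 0/0/0; 0/0/1; 0/0/2; 0/2/0; 0/2/1; 0/2/2; 2/0/0; 2/0/1; 2/0/2; 2/2/0; 2/2/1; 2/2/2
target 0/0/0 ∈ {TSO,PSO}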